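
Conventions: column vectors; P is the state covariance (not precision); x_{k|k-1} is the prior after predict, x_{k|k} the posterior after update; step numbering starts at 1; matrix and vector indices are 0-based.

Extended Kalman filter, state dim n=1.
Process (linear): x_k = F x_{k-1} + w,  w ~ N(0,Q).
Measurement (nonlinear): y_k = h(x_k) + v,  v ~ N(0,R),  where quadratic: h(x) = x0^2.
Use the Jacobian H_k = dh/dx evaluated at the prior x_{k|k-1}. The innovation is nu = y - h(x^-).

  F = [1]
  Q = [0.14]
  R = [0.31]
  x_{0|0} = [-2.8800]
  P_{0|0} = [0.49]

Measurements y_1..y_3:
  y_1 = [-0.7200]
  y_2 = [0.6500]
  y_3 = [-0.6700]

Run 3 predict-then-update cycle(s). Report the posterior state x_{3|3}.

x_post = [-0.4268]

step 1: x^-=[-2.8800]  P^-=[0.6300]  H_jac=[-5.7600]  S=[21.2119]  K=[-0.1711]  nu=[-9.0144]  x^+=[-1.3379]  P^+=[0.0092]
step 2: x^-=[-1.3379]  P^-=[0.1492]  H_jac=[-2.6757]  S=[1.3783]  K=[-0.2897]  nu=[-1.1399]  x^+=[-1.0077]  P^+=[0.0336]
step 3: x^-=[-1.0077]  P^-=[0.1736]  H_jac=[-2.0154]  S=[1.0149]  K=[-0.3446]  nu=[-1.6854]  x^+=[-0.4268]  P^+=[0.0530]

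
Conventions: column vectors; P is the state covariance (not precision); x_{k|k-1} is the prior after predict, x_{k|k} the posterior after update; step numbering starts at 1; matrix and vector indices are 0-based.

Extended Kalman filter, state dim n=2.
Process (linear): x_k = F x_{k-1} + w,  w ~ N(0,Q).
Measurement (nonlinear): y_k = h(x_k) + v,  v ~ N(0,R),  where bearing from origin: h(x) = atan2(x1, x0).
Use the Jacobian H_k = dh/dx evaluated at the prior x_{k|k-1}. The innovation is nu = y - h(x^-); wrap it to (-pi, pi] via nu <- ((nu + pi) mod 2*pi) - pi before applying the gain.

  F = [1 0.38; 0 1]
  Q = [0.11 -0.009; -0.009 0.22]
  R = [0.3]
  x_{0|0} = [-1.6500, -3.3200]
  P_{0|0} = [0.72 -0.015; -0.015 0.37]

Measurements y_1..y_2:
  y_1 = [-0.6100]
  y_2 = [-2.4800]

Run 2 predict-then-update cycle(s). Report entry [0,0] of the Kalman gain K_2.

step 1: x^-=[-2.9116, -3.3200]  P^-=[0.8720 0.1166; 0.1166 0.5900]  H_jac=[0.1703 -0.1493]  S=[0.3325]  K=[0.3942; -0.2052]  nu=[1.6808]  x^+=[-2.2491, -3.6650]  P^+=[0.8204 0.1435; 0.1435 0.5760]
step 2: x^-=[-3.6418, -3.6650]  P^-=[1.1226 0.3534; 0.3534 0.7960]  H_jac=[0.1373 -0.1364]  S=[0.3227]  K=[0.3282; -0.1861]  nu=[-0.1270]  x^+=[-3.6835, -3.6413]  P^+=[1.0878 0.3731; 0.3731 0.7848]

K[0,0] = 0.3282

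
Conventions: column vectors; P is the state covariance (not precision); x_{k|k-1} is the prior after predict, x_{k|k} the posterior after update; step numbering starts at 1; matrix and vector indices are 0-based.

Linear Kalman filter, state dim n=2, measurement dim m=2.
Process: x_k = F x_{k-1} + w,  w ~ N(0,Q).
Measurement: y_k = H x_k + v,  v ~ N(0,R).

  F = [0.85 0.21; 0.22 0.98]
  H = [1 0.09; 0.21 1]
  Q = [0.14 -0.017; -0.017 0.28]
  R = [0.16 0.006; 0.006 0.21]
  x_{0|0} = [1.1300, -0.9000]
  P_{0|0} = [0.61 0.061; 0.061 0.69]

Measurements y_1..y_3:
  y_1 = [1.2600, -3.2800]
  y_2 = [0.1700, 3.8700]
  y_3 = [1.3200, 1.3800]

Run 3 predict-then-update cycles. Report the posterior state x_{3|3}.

step 1: x^-=[0.7715, -0.6334]  P^-=[0.6329 0.2927; 0.2927 0.9985]  S=[0.8537 0.5270; 0.5270 1.3594]  K=[0.7611 0.0180; -0.0437 0.7967]  nu=[0.5455, -2.8086]  x^+=[1.1361, -2.8949]  P^+=[0.1235 -0.0176; -0.0176 0.1707]
step 2: x^-=[0.3578, -2.5870]  P^-=[0.2305 0.0258; 0.0258 0.4424]  S=[0.3987 0.1205; 0.1205 0.6734]  K=[0.5821 0.0060; -0.0385 0.6719]  nu=[0.0451, 6.3819]  x^+=[0.4224, 1.6992]  P^+=[0.0945 -0.0151; -0.0151 0.1440]
step 3: x^-=[0.7158, 1.7581]  P^-=[0.2093 0.0170; 0.0170 0.4164]  S=[0.3757 0.1048; 0.1048 0.6428]  K=[0.5601 0.0036; -0.0389 0.6597]  nu=[0.4459, -0.5284]  x^+=[0.9637, 1.3922]  P^+=[0.0910 -0.0150; -0.0150 0.1415]

x_post = [0.9637, 1.3922]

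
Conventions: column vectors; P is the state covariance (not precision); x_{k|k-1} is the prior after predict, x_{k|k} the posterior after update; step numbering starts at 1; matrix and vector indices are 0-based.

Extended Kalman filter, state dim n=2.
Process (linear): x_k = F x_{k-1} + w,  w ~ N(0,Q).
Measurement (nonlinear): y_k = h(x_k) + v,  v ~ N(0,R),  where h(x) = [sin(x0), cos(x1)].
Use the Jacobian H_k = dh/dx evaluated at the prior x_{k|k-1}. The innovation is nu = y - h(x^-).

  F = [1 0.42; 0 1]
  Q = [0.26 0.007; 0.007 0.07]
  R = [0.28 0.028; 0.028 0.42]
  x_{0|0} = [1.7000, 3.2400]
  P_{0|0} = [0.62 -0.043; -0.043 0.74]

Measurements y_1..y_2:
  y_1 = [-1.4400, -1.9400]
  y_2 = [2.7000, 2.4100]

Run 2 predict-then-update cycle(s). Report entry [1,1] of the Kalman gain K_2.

K[1,1] = 0.3514

step 1: x^-=[3.0608, 3.2400]  P^-=[0.9744 0.2748; 0.2748 0.8100]  H_jac=[-0.9967 0.0000; 0.0000 0.0982]  S=[1.2481 0.0011; 0.0011 0.4278]  K=[-0.7782 0.0651; -0.2196 0.1866]  nu=[-1.5207, -0.9448]  x^+=[4.1828, 3.3977]  P^+=[0.2168 0.0565; 0.0565 0.7350]
step 2: x^-=[5.6098, 3.3977]  P^-=[0.6539 0.3722; 0.3722 0.8050]  H_jac=[0.7817 0.0000; 0.0000 0.2533]  S=[0.6796 0.1017; 0.1017 0.4717]  K=[0.7463 0.0390; 0.3755 0.3514]  nu=[3.3236, 3.3774]  x^+=[8.2219, 5.8325]  P^+=[0.2687 0.1471; 0.1471 0.6241]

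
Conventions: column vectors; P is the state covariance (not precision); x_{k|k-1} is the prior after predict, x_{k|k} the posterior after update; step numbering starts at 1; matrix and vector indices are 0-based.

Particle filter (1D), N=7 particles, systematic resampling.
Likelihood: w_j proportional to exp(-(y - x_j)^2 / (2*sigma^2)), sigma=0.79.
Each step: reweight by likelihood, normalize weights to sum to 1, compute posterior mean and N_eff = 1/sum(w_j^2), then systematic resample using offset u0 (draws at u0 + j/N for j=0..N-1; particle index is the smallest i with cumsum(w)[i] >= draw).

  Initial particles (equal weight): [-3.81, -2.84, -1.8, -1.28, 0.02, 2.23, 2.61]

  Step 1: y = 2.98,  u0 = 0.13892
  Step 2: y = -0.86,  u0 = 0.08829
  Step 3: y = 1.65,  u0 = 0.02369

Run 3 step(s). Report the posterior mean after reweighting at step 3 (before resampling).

post_mean = 2.3061

step 1: w=[0.0000, 0.0000, 0.0000, 0.0000, 0.0006, 0.4153, 0.5841]  mean=2.4507  Neff=1.9468  idx=[5, 5, 6, 6, 6, 6, 6]
step 2: w=[0.3733, 0.3733, 0.0507, 0.0507, 0.0507, 0.0507, 0.0507]  mean=2.3263  Neff=3.4296  idx=[0, 0, 1, 1, 1, 3, 5]
step 3: w=[0.1600, 0.1600, 0.1600, 0.1600, 0.1600, 0.1001, 0.1001]  mean=2.3061  Neff=6.7578  idx=[0, 1, 1, 2, 3, 4, 5]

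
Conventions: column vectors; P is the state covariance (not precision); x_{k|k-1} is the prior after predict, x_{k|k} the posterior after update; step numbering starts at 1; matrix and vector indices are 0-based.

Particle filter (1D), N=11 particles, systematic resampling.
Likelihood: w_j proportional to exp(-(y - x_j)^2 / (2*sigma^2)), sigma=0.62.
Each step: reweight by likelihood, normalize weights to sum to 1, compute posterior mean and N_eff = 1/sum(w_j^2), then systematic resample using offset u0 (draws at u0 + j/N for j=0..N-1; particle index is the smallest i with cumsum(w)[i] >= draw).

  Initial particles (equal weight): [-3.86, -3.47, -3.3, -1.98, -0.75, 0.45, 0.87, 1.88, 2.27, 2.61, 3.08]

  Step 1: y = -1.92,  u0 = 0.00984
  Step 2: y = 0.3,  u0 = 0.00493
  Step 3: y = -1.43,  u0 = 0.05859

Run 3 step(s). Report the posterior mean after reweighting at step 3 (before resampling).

post_mean = -0.8848

step 1: w=[0.0058, 0.0338, 0.0646, 0.7656, 0.1296, 0.0005, 0.0000, 0.0000, 0.0000, 0.0000, 0.0000]  mean=-1.9656  Neff=1.6437  idx=[1, 2, 3, 3, 3, 3, 3, 3, 3, 3, 4]
step 2: w=[0.0000, 0.0000, 0.0047, 0.0047, 0.0047, 0.0047, 0.0047, 0.0047, 0.0047, 0.0047, 0.9626]  mean=-0.7960  Neff=1.0790  idx=[3, 10, 10, 10, 10, 10, 10, 10, 10, 10, 10]
step 3: w=[0.1096, 0.0890, 0.0890, 0.0890, 0.0890, 0.0890, 0.0890, 0.0890, 0.0890, 0.0890, 0.0890]  mean=-0.8848  Neff=10.9536  idx=[0, 1, 2, 3, 4, 5, 6, 7, 8, 9, 10]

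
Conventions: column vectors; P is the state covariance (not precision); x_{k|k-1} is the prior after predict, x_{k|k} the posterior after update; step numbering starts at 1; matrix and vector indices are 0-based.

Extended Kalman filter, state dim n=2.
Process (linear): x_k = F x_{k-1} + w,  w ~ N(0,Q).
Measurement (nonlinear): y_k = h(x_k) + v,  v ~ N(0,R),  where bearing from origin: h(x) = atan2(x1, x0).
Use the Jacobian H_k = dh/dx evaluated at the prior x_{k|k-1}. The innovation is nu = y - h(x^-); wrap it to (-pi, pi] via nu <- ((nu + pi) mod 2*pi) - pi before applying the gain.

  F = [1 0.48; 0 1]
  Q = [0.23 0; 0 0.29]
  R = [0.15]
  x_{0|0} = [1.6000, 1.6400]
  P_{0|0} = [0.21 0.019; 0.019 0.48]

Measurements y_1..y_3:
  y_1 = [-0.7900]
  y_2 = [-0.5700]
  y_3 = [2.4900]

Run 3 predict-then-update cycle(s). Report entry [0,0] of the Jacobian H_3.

H_jac[0,0] = 0.0679

step 1: x^-=[2.3872, 1.6400]  P^-=[0.5688 0.2494; 0.2494 0.7700]  H_jac=[-0.1955 0.2846]  S=[0.2064]  K=[-0.1950; 0.8256]  nu=[-1.3919]  x^+=[2.6586, 0.4908]  P^+=[0.5610 0.2826; 0.2826 0.6293]
step 2: x^-=[2.8942, 0.4908]  P^-=[1.2073 0.5847; 0.5847 0.9193]  H_jac=[-0.0570 0.3359]  S=[0.2353]  K=[0.5425; 1.1710]  nu=[-0.7380]  x^+=[2.4938, -0.3734]  P^+=[1.1381 0.4353; 0.4353 0.5968]
step 3: x^-=[2.3146, -0.3734]  P^-=[1.9234 0.7217; 0.7217 0.8868]  H_jac=[0.0679 0.4211]  S=[0.3574]  K=[1.2159; 1.1820]  nu=[2.6499]  x^+=[5.5366, 2.7588]  P^+=[1.3951 0.2081; 0.2081 0.3875]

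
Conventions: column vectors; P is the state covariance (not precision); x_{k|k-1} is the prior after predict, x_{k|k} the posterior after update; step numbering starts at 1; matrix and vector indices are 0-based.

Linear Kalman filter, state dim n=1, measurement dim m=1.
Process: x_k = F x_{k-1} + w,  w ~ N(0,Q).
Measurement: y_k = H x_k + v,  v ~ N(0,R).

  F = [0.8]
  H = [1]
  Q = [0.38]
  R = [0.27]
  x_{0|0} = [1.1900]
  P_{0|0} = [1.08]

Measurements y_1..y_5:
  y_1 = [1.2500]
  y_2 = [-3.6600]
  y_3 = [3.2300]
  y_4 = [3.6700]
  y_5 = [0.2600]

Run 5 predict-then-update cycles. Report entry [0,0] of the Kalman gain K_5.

K[0,0] = 0.6455

step 1: x^-=[0.9520]  P^-=[1.0712]  S=[1.3412]  K=[0.7987]  nu=[0.2980]  x^+=[1.1900]  P^+=[0.2156]
step 2: x^-=[0.9520]  P^-=[0.5180]  S=[0.7880]  K=[0.6574]  nu=[-4.6120]  x^+=[-2.0798]  P^+=[0.1775]
step 3: x^-=[-1.6638]  P^-=[0.4936]  S=[0.7636]  K=[0.6464]  nu=[4.8938]  x^+=[1.4996]  P^+=[0.1745]
step 4: x^-=[1.1997]  P^-=[0.4917]  S=[0.7617]  K=[0.6455]  nu=[2.4703]  x^+=[2.7943]  P^+=[0.1743]
step 5: x^-=[2.2355]  P^-=[0.4915]  S=[0.7615]  K=[0.6455]  nu=[-1.9755]  x^+=[0.9604]  P^+=[0.1743]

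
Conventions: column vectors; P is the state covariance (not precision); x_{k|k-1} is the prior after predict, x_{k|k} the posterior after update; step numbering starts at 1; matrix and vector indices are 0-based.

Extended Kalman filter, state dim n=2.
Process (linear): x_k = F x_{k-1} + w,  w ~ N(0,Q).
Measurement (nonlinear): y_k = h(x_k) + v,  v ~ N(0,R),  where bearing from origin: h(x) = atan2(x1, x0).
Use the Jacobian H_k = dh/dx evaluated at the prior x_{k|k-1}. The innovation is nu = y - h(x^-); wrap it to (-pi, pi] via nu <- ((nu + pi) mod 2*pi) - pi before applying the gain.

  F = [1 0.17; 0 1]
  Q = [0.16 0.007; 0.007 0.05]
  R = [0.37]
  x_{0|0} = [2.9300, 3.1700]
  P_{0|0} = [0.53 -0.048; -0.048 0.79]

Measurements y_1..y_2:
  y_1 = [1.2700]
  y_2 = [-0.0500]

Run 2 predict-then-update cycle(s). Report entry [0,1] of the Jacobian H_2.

H_jac[0,1] = 0.1483

step 1: x^-=[3.4689, 3.1700]  P^-=[0.6965 0.0933; 0.0933 0.8400]  H_jac=[-0.1436 0.1571]  S=[0.4009]  K=[-0.2129; 0.2958]  nu=[0.5296]  x^+=[3.3562, 3.3266]  P^+=[0.6783 0.1185; 0.1185 0.8049]
step 2: x^-=[3.9217, 3.3266]  P^-=[0.9019 0.2624; 0.2624 0.8549]  H_jac=[-0.1258 0.1483]  S=[0.3933]  K=[-0.1895; 0.2384]  nu=[-0.7535]  x^+=[4.0645, 3.1470]  P^+=[0.8878 0.2802; 0.2802 0.8326]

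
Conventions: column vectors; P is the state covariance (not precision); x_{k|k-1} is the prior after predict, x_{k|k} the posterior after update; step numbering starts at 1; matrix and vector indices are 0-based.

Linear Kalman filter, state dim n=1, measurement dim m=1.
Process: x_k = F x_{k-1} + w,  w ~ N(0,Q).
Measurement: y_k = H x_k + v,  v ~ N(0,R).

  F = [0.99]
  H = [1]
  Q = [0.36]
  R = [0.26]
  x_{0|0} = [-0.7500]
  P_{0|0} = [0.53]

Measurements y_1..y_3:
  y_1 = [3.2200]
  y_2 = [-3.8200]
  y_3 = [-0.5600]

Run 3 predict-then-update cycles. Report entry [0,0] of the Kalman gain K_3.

step 1: x^-=[-0.7425]  P^-=[0.8795]  S=[1.1395]  K=[0.7718]  nu=[3.9625]  x^+=[2.3158]  P^+=[0.2007]
step 2: x^-=[2.2927]  P^-=[0.5567]  S=[0.8167]  K=[0.6816]  nu=[-6.1127]  x^+=[-1.8740]  P^+=[0.1772]
step 3: x^-=[-1.8552]  P^-=[0.5337]  S=[0.7937]  K=[0.6724]  nu=[1.2952]  x^+=[-0.9843]  P^+=[0.1748]

K[0,0] = 0.6724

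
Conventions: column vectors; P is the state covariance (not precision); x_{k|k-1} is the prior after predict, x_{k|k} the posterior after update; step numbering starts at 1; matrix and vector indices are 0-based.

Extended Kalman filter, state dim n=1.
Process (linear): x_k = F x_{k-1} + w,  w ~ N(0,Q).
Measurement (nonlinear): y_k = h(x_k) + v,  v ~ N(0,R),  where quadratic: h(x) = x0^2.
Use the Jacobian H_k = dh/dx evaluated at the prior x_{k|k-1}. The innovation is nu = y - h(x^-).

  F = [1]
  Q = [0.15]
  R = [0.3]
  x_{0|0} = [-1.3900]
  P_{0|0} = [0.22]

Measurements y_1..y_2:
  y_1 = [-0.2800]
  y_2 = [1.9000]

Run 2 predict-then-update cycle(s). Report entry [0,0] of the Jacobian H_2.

step 1: x^-=[-1.3900]  P^-=[0.3700]  H_jac=[-2.7800]  S=[3.1595]  K=[-0.3256]  nu=[-2.2121]  x^+=[-0.6698]  P^+=[0.0351]
step 2: x^-=[-0.6698]  P^-=[0.1851]  H_jac=[-1.3397]  S=[0.6323]  K=[-0.3923]  nu=[1.4513]  x^+=[-1.2391]  P^+=[0.0878]

H_jac[0,0] = -1.3397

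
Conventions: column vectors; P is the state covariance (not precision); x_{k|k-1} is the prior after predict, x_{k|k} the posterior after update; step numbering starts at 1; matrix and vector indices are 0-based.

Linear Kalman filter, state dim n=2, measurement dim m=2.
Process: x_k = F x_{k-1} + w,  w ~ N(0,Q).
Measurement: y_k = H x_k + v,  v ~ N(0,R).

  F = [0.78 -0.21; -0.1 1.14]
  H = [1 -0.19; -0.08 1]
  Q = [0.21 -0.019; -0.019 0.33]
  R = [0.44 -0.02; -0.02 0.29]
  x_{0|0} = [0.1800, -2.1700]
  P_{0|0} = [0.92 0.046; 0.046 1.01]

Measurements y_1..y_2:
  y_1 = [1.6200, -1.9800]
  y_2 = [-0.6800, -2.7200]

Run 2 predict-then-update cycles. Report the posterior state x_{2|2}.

step 1: x^-=[0.5961, -2.4918]  P^-=[0.7992 -0.2907; -0.2907 1.6413]  S=[1.4089 -0.6909; -0.6909 1.9829]  K=[0.6256 0.0391; -0.0193 0.8327]  nu=[0.5505, 0.5595]  x^+=[0.9624, -2.0365]  P^+=[0.2785 0.0211; 0.0211 0.2436]
step 2: x^-=[1.1783, -2.4179]  P^-=[0.3833 -0.0798; -0.0798 0.6445]  S=[0.8769 -0.2541; -0.2541 0.9497]  K=[0.4560 0.0057; -0.0347 0.6760]  nu=[-2.3177, -0.2078]  x^+=[0.1202, -2.4779]  P^+=[0.2022 0.0087; 0.0087 0.1974]

x_post = [0.1202, -2.4779]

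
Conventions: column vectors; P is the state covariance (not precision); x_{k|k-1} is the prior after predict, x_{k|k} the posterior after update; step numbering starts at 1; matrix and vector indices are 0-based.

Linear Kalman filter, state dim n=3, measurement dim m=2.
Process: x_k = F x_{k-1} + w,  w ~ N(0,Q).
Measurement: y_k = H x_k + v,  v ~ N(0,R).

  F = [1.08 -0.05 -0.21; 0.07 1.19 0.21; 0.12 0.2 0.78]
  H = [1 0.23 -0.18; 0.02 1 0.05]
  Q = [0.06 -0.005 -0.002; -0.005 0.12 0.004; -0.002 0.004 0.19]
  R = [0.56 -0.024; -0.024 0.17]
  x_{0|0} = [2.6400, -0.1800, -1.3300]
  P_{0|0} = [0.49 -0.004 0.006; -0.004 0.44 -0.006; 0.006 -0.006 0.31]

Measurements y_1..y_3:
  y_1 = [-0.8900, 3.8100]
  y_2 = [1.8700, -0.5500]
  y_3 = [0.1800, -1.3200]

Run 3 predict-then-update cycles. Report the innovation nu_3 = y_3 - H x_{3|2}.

innov = [-1.2549, -2.3367]

step 1: x^-=[3.1395, -0.3087, -0.7566]  P^-=[0.6439 -0.0101 0.0109; -0.0101 0.7557 0.1576; 0.0109 0.1576 0.4023]  S=[1.2353 0.1229; 0.1229 0.9423]  K=[0.5242 -0.0648; 0.0294 0.8062; -0.0398 0.1941]  nu=[-4.0947, 4.0937]  x^+=[0.7276, 2.8716, 0.2007]  P^+=[0.3088 -0.0316 0.0357; -0.0316 0.1362 0.0149; 0.0357 0.0149 0.3668]
step 2: x^-=[0.6001, 3.5103, 0.8182]  P^-=[0.4242 -0.0427 -0.0021; -0.0427 0.3339 0.1114; -0.0021 0.1114 0.4329]  S=[0.9878 -0.0044; -0.0044 0.5145]  K=[0.4196 -0.0631; 0.0171 0.6582; -0.0539 0.2581]  nu=[0.6098, -4.1132]  x^+=[1.1156, 0.8136, -0.2764]  P^+=[0.2480 -0.0272 0.0291; -0.0272 0.1108 0.0248; 0.0291 0.0248 0.3956]
step 3: x^-=[1.2222, 0.9882, 0.0810]  P^-=[0.3573 -0.0455 -0.0197; -0.0455 0.3043 0.1194; -0.0197 0.1194 0.4506]  S=[0.9242 -0.0176; -0.0176 0.4856]  K=[0.3778 -0.0672; 0.0154 0.6375; -0.0738 0.2887]  nu=[-1.2549, -2.3367]  x^+=[0.9052, -0.5209, -0.5010]  P^+=[0.2223 -0.0258 0.0175; -0.0258 0.1070 0.0303; 0.0175 0.0303 0.4043]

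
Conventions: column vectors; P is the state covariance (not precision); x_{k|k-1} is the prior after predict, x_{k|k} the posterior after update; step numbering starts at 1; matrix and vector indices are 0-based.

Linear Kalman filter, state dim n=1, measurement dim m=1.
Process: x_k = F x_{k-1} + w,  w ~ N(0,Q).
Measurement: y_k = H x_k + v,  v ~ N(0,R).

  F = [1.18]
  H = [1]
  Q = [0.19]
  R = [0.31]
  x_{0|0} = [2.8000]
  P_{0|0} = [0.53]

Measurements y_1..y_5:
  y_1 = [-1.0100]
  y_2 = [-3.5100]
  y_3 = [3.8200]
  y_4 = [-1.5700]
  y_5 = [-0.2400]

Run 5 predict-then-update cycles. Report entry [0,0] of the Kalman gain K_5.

step 1: x^-=[3.3040]  P^-=[0.9280]  S=[1.2380]  K=[0.7496]  nu=[-4.3140]  x^+=[0.0703]  P^+=[0.2324]
step 2: x^-=[0.0829]  P^-=[0.5136]  S=[0.8236]  K=[0.6236]  nu=[-3.5929]  x^+=[-2.1576]  P^+=[0.1933]
step 3: x^-=[-2.5459]  P^-=[0.4592]  S=[0.7692]  K=[0.5970]  nu=[6.3659]  x^+=[1.2543]  P^+=[0.1851]
step 4: x^-=[1.4801]  P^-=[0.4477]  S=[0.7577]  K=[0.5909]  nu=[-3.0501]  x^+=[-0.3221]  P^+=[0.1832]
step 5: x^-=[-0.3800]  P^-=[0.4450]  S=[0.7550]  K=[0.5894]  nu=[0.1400]  x^+=[-0.2975]  P^+=[0.1827]

K[0,0] = 0.5894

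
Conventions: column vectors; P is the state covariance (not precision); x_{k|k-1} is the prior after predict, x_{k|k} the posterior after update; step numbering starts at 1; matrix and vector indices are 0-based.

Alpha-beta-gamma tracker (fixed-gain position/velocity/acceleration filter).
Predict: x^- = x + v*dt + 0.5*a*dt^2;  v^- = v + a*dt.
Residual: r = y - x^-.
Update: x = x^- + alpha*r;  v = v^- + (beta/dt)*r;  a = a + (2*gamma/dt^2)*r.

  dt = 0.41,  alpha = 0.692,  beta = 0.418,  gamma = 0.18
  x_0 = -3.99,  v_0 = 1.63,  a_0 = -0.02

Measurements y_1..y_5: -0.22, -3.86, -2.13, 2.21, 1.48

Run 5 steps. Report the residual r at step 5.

step 1: x_pred=-3.3234  r=3.1034  x^+=-1.1758  v^+=4.7857  a^+=6.6261
step 2: x_pred=1.3432  r=-5.2032  x^+=-2.2574  v^+=2.1977  a^+=-4.5170
step 3: x_pred=-1.7360  r=-0.3940  x^+=-2.0086  v^+=-0.0560  a^+=-5.3608
step 4: x_pred=-2.4822  r=4.6922  x^+=0.7648  v^+=2.5298  a^+=4.6879
step 5: x_pred=2.1961  r=-0.7161  x^+=1.7005  v^+=3.7218  a^+=3.1544

resid = -0.7161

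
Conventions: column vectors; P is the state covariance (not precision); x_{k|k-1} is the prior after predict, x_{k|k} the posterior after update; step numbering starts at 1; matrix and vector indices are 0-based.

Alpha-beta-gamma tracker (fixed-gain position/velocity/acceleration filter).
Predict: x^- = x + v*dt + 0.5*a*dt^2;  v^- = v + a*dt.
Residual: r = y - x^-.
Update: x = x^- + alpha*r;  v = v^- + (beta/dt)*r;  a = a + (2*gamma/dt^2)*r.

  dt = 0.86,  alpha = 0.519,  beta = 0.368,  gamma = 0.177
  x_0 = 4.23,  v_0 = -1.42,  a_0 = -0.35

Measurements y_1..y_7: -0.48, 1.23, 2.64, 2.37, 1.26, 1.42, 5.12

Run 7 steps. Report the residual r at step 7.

step 1: x_pred=2.8794  r=-3.3594  x^+=1.1359  v^+=-3.1585  a^+=-1.9579
step 2: x_pred=-2.3045  r=3.5345  x^+=-0.4701  v^+=-3.3299  a^+=-0.2662
step 3: x_pred=-3.4322  r=6.0722  x^+=-0.2807  v^+=-0.9604  a^+=2.6402
step 4: x_pred=-0.1304  r=2.5004  x^+=1.1673  v^+=2.3801  a^+=3.8370
step 5: x_pred=4.6331  r=-3.3731  x^+=2.8825  v^+=4.2365  a^+=2.2225
step 6: x_pred=7.3477  r=-5.9277  x^+=4.2712  v^+=3.6113  a^+=-0.6147
step 7: x_pred=7.1496  r=-2.0296  x^+=6.0963  v^+=2.2142  a^+=-1.5862

resid = -2.0296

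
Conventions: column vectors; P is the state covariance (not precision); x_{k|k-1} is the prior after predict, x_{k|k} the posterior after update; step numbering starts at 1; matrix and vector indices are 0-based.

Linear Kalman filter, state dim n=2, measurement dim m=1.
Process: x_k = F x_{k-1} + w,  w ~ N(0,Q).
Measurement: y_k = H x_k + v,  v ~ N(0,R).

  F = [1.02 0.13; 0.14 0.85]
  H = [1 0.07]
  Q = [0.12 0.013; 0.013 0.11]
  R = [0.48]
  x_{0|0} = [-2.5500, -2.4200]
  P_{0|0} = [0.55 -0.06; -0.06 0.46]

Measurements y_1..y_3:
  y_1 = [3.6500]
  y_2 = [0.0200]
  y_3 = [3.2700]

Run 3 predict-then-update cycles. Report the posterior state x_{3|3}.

step 1: x^-=[-2.9156, -2.4140]  P^-=[0.6841 0.0893; 0.0893 0.4388]  S=[1.1787]  K=[0.5857; 0.1018]  nu=[6.7346]  x^+=[1.0286, -1.7285]  P^+=[0.2798 0.0190; 0.0190 0.4266]
step 2: x^-=[0.8244, -1.3252]  P^-=[0.4233 0.1169; 0.1169 0.4282]  S=[0.9218]  K=[0.4681; 0.1593]  nu=[-0.7116]  x^+=[0.4913, -1.4386]  P^+=[0.2213 0.0481; 0.0481 0.4048]
step 3: x^-=[0.3141, -1.1541]  P^-=[0.3699 0.1320; 0.1320 0.4183]  S=[0.8704]  K=[0.4356; 0.1852]  nu=[3.0367]  x^+=[1.6368, -0.5915]  P^+=[0.2048 0.0617; 0.0617 0.3884]

x_post = [1.6368, -0.5915]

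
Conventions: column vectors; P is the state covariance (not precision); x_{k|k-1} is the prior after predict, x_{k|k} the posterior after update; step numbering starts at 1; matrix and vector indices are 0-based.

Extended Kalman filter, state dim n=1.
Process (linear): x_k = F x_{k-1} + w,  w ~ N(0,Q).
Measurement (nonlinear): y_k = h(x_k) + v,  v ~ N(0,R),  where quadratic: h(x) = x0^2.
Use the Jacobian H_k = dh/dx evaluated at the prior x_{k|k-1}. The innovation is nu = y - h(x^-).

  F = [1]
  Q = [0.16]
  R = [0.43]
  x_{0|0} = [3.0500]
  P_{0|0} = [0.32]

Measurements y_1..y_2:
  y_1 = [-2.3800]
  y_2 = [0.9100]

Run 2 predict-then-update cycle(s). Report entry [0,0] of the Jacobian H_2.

step 1: x^-=[3.0500]  P^-=[0.4800]  H_jac=[6.1000]  S=[18.2908]  K=[0.1601]  nu=[-11.6825]  x^+=[1.1799]  P^+=[0.0113]
step 2: x^-=[1.1799]  P^-=[0.1713]  H_jac=[2.3597]  S=[1.3838]  K=[0.2921]  nu=[-0.4821]  x^+=[1.0391]  P^+=[0.0532]

H_jac[0,0] = 2.3597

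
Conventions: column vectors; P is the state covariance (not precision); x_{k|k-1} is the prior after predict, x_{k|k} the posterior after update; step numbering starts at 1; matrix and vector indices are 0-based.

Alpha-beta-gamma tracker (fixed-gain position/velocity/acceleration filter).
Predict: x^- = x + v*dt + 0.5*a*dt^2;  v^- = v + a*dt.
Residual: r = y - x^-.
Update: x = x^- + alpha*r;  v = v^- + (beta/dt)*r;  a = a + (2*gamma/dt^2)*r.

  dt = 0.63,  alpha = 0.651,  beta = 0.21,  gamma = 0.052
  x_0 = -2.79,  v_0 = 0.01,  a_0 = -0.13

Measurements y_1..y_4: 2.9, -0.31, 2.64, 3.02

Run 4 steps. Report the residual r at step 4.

step 1: x_pred=-2.8095  r=5.7095  x^+=0.9074  v^+=1.8313  a^+=1.3661
step 2: x_pred=2.3322  r=-2.6422  x^+=0.6121  v^+=1.8112  a^+=0.6737
step 3: x_pred=1.8869  r=0.7531  x^+=2.3772  v^+=2.4867  a^+=0.8711
step 4: x_pred=4.1166  r=-1.0966  x^+=3.4027  v^+=2.6699  a^+=0.5837

resid = -1.0966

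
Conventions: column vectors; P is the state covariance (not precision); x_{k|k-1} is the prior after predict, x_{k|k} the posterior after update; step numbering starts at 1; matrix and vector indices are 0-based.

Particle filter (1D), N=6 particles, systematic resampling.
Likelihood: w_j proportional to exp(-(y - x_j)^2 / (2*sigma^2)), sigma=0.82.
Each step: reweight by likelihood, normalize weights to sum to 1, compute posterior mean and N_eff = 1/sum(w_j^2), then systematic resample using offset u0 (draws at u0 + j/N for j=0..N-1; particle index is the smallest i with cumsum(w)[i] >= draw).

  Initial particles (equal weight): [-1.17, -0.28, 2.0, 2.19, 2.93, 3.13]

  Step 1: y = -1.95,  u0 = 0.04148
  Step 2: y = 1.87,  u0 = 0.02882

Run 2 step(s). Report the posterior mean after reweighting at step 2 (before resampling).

post_mean = -0.4035

step 1: w=[0.8350, 0.1650, 0.0000, 0.0000, 0.0000, 0.0000]  mean=-1.0231  Neff=1.3804  idx=[0, 0, 0, 0, 0, 1]
step 2: w=[0.0278, 0.0278, 0.0278, 0.0278, 0.0278, 0.8612]  mean=-0.4035  Neff=1.3413  idx=[1, 5, 5, 5, 5, 5]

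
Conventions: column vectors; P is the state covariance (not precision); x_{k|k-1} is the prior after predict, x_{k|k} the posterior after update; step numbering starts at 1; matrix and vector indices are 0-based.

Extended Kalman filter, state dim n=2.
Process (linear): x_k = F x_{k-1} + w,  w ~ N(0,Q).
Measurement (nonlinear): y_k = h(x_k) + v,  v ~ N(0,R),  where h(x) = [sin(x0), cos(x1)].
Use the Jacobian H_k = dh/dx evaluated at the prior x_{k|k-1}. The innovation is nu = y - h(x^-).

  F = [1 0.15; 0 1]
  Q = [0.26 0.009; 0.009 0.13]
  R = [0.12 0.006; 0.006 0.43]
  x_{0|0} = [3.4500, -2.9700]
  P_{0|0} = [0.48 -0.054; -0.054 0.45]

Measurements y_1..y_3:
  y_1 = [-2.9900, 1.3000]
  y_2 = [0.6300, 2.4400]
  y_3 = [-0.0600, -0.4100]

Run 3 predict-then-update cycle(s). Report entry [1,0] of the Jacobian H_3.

H_jac[1,0] = 0.0000

step 1: x^-=[3.0045, -2.9700]  P^-=[0.7339 0.0225; 0.0225 0.5800]  H_jac=[-0.9906 0.0000; 0.0000 0.1708]  S=[0.8402 0.0022; 0.0022 0.4469]  K=[-0.8653 0.0128; -0.0271 0.2217]  nu=[-3.1267, 2.2853]  x^+=[5.7395, -2.3785]  P^+=[0.1047 0.0019; 0.0019 0.5574]
step 2: x^-=[5.3827, -2.3785]  P^-=[0.3779 0.0946; 0.0946 0.6874]  H_jac=[0.6212 0.0000; 0.0000 0.6911]  S=[0.2658 0.0466; 0.0466 0.7584]  K=[0.8774 0.0323; 0.1124 0.6196]  nu=[1.4136, 3.1627]  x^+=[6.7251, -0.2601]  P^+=[0.1698 0.0277; 0.0277 0.3865]
step 3: x^-=[6.6860, -0.2601]  P^-=[0.4468 0.0947; 0.0947 0.5165]  H_jac=[0.9199 0.0000; 0.0000 0.2572]  S=[0.4981 0.0284; 0.0284 0.4642]  K=[0.8250 0.0020; 0.1591 0.2764]  nu=[-0.4520, -1.3764]  x^+=[6.3104, -0.7124]  P^+=[0.1076 0.0226; 0.0226 0.4659]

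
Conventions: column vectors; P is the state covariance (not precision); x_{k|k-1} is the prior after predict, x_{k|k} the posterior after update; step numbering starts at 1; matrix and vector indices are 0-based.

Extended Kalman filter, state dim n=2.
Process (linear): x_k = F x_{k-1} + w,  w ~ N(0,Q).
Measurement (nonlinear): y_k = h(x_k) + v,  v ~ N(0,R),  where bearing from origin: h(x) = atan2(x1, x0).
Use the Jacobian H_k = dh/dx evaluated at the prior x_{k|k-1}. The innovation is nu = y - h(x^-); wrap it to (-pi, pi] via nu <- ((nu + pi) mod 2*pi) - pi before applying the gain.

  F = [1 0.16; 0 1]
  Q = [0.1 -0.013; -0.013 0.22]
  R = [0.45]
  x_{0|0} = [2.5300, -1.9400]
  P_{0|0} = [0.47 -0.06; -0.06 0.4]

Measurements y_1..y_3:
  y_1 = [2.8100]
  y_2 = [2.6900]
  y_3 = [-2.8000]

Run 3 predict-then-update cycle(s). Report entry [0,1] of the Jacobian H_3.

H_jac[0,1] = -0.0294

step 1: x^-=[2.2196, -1.9400]  P^-=[0.5610 -0.0090; -0.0090 0.6200]  H_jac=[0.2232 0.2554]  S=[0.5174]  K=[0.2376; 0.3022]  nu=[-2.7549]  x^+=[1.5649, -2.7725]  P^+=[0.5318 -0.0462; -0.0462 0.5728]
step 2: x^-=[1.1213, -2.7725]  P^-=[0.6317 0.0325; 0.0325 0.7928]  H_jac=[0.3100 0.1254]  S=[0.5257]  K=[0.3802; 0.2082]  nu=[-2.4067]  x^+=[0.2062, -3.2736]  P^+=[0.5557 -0.0091; -0.0091 0.7700]
step 3: x^-=[-0.3176, -3.2736]  P^-=[0.6725 0.1011; 0.1011 0.9900]  H_jac=[0.3026 -0.0294]  S=[0.5106]  K=[0.3927; 0.0030]  nu=[-1.1325]  x^+=[-0.7624, -3.2770]  P^+=[0.5937 0.1005; 0.1005 0.9900]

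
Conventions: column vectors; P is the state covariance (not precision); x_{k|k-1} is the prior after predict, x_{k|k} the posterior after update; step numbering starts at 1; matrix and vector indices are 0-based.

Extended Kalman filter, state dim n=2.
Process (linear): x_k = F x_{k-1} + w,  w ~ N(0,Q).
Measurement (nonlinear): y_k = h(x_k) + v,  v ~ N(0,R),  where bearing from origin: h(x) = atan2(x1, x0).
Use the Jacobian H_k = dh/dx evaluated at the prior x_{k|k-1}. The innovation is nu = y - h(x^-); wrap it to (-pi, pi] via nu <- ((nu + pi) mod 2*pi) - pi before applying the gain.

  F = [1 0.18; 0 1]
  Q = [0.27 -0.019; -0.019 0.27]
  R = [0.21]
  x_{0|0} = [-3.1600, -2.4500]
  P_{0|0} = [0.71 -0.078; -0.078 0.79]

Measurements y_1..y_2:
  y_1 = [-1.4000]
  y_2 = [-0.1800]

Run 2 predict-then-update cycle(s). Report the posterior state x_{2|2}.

x_post = [-2.5178, -4.5641]

step 1: x^-=[-3.6010, -2.4500]  P^-=[0.9775 0.0452; 0.0452 1.0600]  H_jac=[0.1292 -0.1898]  S=[0.2623]  K=[0.4486; -0.7449]  nu=[1.1442]  x^+=[-3.0877, -3.3023]  P^+=[0.9247 0.1329; 0.1329 0.9145]
step 2: x^-=[-3.6821, -3.3023]  P^-=[1.2722 0.2785; 0.2785 1.1845]  H_jac=[0.1350 -0.1505]  S=[0.2487]  K=[0.5220; -0.5657]  nu=[2.2305]  x^+=[-2.5178, -4.5641]  P^+=[1.2044 0.3519; 0.3519 1.1049]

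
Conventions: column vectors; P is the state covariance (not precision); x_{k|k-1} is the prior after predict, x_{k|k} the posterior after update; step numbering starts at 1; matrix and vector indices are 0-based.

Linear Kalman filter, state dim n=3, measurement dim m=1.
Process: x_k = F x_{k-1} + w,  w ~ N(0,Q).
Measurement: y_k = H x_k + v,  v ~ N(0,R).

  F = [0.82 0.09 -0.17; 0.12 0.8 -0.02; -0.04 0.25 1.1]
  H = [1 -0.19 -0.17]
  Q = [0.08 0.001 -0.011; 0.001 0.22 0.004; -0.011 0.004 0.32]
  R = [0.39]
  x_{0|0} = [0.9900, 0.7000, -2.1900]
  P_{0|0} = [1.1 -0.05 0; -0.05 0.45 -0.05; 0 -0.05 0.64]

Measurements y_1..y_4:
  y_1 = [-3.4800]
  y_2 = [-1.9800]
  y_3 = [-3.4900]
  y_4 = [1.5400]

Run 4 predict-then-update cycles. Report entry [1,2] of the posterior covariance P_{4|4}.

step 1: x^-=[1.2471, 0.7226, -2.2736]  P^-=[0.8359 0.1174 -0.1695; 0.1174 0.5161 0.0310; -0.1695 0.0310 1.0978]  S=[1.2913]  K=[0.6524; 0.0109; -0.2804]  nu=[-4.9763]  x^+=[-1.9994, 0.6685, -0.8784]  P^+=[0.2863 0.1082 0.0667; 0.1082 0.5159 0.0349; 0.0667 0.0349 0.9963]
step 2: x^-=[-1.4300, 0.3124, -0.7192]  P^-=[0.3018 0.1346 -0.1107; 0.1346 0.5741 0.1231; -0.1107 0.1231 1.5694]  S=[0.7523]  K=[0.3922; 0.0061; -0.5329]  nu=[-0.6129]  x^+=[-1.6704, 0.3087, -0.3926]  P^+=[0.1861 0.1328 0.0465; 0.1328 0.5740 0.1255; 0.0465 0.1255 1.3557]
step 3: x^-=[-1.2752, 0.0544, -0.2878]  P^-=[0.2518 0.1348 -0.1816; 0.1348 0.6119 0.2038; -0.1816 0.2038 2.0589]  S=[0.7470]  K=[0.3440; -0.0216; -0.7635]  nu=[-2.2534]  x^+=[-2.0505, 0.1030, 1.4326]  P^+=[0.1633 0.1403 0.0146; 0.1403 0.6115 0.1915; 0.0146 0.1915 1.6235]
step 4: x^-=[-1.9157, -0.1923, 1.6837]  P^-=[0.2525 0.1333 -0.2538; 0.1333 0.6351 0.2591; -0.2538 0.2591 2.4241]  S=[0.7878]  K=[0.3431; -0.0399; -0.9077]  nu=[3.7053]  x^+=[-0.6444, -0.3402, -1.6797]  P^+=[0.1597 0.1441 -0.0085; 0.1441 0.6339 0.2305; -0.0085 0.2305 1.7750]

P_post[1,2] = 0.2305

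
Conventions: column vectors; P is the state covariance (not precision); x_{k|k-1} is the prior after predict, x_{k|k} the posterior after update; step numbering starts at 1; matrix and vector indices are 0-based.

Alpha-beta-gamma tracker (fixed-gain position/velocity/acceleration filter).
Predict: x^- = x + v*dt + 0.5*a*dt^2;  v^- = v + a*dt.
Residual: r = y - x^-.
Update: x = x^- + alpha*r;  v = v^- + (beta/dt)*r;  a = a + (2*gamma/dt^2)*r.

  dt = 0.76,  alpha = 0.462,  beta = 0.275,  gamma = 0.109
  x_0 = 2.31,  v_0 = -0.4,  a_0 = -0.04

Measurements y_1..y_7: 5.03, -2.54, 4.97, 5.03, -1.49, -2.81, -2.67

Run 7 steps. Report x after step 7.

x_post = -2.7968

step 1: x_pred=1.9944  r=3.0356  x^+=3.3969  v^+=0.6680  a^+=1.1057
step 2: x_pred=4.2239  r=-6.7639  x^+=1.0990  v^+=-0.9391  a^+=-1.4472
step 3: x_pred=-0.0327  r=5.0027  x^+=2.2785  v^+=-0.2288  a^+=0.4410
step 4: x_pred=2.2320  r=2.7980  x^+=3.5247  v^+=1.1188  a^+=1.4970
step 5: x_pred=4.8073  r=-6.2973  x^+=1.8980  v^+=-0.0221  a^+=-0.8797
step 6: x_pred=1.6271  r=-4.4371  x^+=-0.4228  v^+=-2.2962  a^+=-2.5544
step 7: x_pred=-2.9057  r=0.2357  x^+=-2.7968  v^+=-4.1523  a^+=-2.4654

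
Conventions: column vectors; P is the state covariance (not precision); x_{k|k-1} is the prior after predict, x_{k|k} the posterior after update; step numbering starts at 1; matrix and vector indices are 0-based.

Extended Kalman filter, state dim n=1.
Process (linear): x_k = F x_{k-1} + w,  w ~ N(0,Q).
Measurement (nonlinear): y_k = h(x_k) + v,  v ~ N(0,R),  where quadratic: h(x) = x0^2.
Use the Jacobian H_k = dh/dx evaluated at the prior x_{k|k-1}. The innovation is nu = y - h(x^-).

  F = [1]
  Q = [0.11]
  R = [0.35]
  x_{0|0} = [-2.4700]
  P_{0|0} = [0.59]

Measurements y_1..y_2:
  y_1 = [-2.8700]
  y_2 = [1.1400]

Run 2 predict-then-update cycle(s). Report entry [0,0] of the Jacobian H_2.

H_jac[0,0] = -1.3810

step 1: x^-=[-2.4700]  P^-=[0.7000]  H_jac=[-4.9400]  S=[17.4325]  K=[-0.1984]  nu=[-8.9709]  x^+=[-0.6905]  P^+=[0.0141]
step 2: x^-=[-0.6905]  P^-=[0.1241]  H_jac=[-1.3810]  S=[0.5866]  K=[-0.2921]  nu=[0.6632]  x^+=[-0.8842]  P^+=[0.0740]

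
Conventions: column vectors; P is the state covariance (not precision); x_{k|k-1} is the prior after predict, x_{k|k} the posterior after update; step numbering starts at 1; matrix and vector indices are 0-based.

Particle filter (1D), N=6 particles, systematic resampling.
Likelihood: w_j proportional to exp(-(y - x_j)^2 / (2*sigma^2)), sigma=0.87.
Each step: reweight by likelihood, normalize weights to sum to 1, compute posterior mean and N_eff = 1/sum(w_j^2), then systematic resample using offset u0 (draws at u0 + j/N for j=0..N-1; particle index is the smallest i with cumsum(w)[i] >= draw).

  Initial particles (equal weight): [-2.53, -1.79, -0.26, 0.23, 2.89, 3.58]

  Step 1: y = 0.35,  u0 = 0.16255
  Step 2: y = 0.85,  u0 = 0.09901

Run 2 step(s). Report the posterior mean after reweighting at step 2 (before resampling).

step 1: w=[0.0023, 0.0264, 0.4249, 0.5382, 0.0077, 0.0006]  mean=-0.0155  Neff=2.1232  idx=[2, 2, 3, 3, 3, 4]
step 2: w=[0.1352, 0.1352, 0.2367, 0.2367, 0.2367, 0.0195]  mean=0.1494  Neff=4.8779  idx=[0, 1, 2, 3, 4, 4]

post_mean = 0.1494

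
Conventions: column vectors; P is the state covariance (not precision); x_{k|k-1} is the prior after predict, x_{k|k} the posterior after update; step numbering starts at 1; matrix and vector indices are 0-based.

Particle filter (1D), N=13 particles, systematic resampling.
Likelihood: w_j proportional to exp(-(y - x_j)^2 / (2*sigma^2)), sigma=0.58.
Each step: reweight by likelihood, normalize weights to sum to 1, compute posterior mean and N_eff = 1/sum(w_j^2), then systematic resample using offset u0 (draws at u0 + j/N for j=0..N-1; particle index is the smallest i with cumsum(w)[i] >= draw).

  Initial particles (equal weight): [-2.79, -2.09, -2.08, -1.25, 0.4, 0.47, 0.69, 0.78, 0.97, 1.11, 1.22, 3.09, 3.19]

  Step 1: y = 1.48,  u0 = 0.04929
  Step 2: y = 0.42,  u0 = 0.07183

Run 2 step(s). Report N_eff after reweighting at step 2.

step 1: w=[0.0000, 0.0000, 0.0000, 0.0000, 0.0476, 0.0592, 0.1067, 0.1302, 0.1832, 0.2200, 0.2439, 0.0057, 0.0035]  mean=0.9703  Neff=5.6950  idx=[5, 6, 6, 7, 8, 8, 8, 9, 9, 9, 10, 10, 10]
step 2: w=[0.1220, 0.1099, 0.1099, 0.1010, 0.0781, 0.0781, 0.0781, 0.0603, 0.0603, 0.0603, 0.0473, 0.0473, 0.0473]  mean=0.8891  Neff=11.7415  idx=[0, 1, 1, 2, 3, 4, 5, 6, 7, 8, 9, 11, 12]

N_eff = 11.7415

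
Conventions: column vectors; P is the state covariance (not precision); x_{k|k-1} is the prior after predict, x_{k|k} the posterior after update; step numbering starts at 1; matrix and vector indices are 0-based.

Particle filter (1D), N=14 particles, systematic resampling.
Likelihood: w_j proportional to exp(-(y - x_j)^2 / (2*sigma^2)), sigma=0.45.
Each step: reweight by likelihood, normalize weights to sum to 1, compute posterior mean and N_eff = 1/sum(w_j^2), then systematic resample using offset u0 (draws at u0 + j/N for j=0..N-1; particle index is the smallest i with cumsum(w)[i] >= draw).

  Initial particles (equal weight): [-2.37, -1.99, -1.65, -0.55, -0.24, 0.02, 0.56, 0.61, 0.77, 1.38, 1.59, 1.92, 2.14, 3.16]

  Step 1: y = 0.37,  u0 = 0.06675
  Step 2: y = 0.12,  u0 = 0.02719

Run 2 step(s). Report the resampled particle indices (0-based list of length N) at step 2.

resampled_idx = [0, 1, 1, 2, 2, 3, 4, 5, 6, 7, 8, 9, 10, 11]

step 1: w=[0.0000, 0.0000, 0.0000, 0.0323, 0.1043, 0.1931, 0.2390, 0.2267, 0.1760, 0.0211, 0.0066, 0.0007, 0.0001, 0.0000]  mean=0.4099  Neff=5.2847  idx=[4, 5, 5, 5, 6, 6, 6, 6, 7, 7, 7, 8, 8, 10]
step 2: w=[0.0854, 0.1148, 0.1148, 0.1148, 0.0729, 0.0729, 0.0729, 0.0729, 0.0650, 0.0650, 0.0650, 0.0414, 0.0414, 0.0006]  mean=0.3335  Neff=11.8750  idx=[0, 1, 1, 2, 2, 3, 4, 5, 6, 7, 8, 9, 10, 11]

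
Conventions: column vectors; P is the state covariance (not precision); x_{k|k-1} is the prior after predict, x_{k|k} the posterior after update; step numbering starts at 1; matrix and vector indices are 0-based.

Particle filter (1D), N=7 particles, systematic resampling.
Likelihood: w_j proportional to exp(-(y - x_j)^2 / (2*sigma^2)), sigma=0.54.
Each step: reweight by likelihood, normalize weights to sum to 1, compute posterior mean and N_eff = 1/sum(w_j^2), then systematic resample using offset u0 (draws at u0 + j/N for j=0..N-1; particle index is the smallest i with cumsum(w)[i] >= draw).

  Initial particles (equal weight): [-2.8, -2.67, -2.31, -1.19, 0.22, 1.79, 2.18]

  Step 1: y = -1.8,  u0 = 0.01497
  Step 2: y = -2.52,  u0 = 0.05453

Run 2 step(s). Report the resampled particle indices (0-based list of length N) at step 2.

resampled_idx = [0, 1, 1, 2, 3, 3, 4]

step 1: w=[0.1109, 0.1683, 0.3946, 0.3256, 0.0006, 0.0000, 0.0000]  mean=-2.0588  Neff=3.3076  idx=[0, 1, 2, 2, 2, 3, 3]
step 2: w=[0.1854, 0.2041, 0.1967, 0.1967, 0.1967, 0.0102, 0.0102]  mean=-2.4515  Neff=5.2003  idx=[0, 1, 1, 2, 3, 3, 4]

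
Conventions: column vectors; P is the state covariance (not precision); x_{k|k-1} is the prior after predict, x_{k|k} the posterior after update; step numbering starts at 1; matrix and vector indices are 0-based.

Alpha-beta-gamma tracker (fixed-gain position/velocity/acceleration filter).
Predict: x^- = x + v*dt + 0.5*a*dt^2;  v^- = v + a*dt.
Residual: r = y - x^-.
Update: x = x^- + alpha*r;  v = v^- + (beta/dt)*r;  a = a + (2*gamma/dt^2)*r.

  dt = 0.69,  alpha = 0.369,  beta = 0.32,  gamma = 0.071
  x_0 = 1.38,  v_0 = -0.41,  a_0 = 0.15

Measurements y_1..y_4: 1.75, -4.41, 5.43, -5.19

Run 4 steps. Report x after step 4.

x_post = -1.4535

step 1: x_pred=1.1328  r=0.6172  x^+=1.3606  v^+=-0.0203  a^+=0.3341
step 2: x_pred=1.4261  r=-5.8361  x^+=-0.7274  v^+=-2.4963  a^+=-1.4066
step 3: x_pred=-2.7847  r=8.2147  x^+=0.2465  v^+=0.3429  a^+=1.0435
step 4: x_pred=0.7315  r=-5.9215  x^+=-1.4535  v^+=-1.6833  a^+=-0.7226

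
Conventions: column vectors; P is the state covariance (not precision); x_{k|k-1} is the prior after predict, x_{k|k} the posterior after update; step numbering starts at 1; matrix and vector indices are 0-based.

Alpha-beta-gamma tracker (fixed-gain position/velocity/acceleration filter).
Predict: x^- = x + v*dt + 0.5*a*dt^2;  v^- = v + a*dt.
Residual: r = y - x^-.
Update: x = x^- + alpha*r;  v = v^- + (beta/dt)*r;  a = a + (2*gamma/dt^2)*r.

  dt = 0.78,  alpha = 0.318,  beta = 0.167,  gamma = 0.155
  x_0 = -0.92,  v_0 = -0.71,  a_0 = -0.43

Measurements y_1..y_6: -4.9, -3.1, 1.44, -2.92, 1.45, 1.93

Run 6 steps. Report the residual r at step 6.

resid = -2.1248

step 1: x_pred=-1.6046  r=-3.2954  x^+=-2.6525  v^+=-1.7510  a^+=-2.1091
step 2: x_pred=-4.6599  r=1.5599  x^+=-4.1638  v^+=-3.0621  a^+=-1.3143
step 3: x_pred=-6.9521  r=8.3921  x^+=-4.2834  v^+=-2.2905  a^+=2.9617
step 4: x_pred=-5.1690  r=2.2490  x^+=-4.4538  v^+=0.5012  a^+=4.1077
step 5: x_pred=-2.8133  r=4.2633  x^+=-1.4576  v^+=4.6180  a^+=6.2800
step 6: x_pred=4.0548  r=-2.1248  x^+=3.3791  v^+=9.0614  a^+=5.1973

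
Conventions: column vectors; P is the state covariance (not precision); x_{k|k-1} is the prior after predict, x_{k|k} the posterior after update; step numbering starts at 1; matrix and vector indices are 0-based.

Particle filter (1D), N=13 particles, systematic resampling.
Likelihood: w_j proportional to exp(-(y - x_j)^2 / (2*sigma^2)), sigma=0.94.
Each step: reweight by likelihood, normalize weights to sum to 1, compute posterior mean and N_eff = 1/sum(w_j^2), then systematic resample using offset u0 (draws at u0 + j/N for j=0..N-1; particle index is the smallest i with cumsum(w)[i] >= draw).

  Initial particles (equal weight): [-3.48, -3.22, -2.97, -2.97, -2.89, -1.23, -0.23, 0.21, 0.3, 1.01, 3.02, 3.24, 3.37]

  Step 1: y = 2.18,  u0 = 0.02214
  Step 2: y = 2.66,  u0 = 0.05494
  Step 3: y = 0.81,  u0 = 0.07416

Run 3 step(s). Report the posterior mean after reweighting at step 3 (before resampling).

step 1: w=[0.0000, 0.0000, 0.0000, 0.0000, 0.0000, 0.0006, 0.0156, 0.0464, 0.0565, 0.1924, 0.2801, 0.2211, 0.1873]  mean=2.4101  Neff=4.8778  idx=[7, 8, 9, 9, 10, 10, 10, 10, 11, 11, 11, 12, 12]
step 2: w=[0.0041, 0.0052, 0.0261, 0.0261, 0.1133, 0.1133, 0.1133, 0.1133, 0.1007, 0.1007, 0.1007, 0.0916, 0.0916]  mean=3.0200  Neff=10.0052  idx=[3, 4, 5, 5, 6, 7, 8, 8, 9, 10, 11, 11, 12]
step 3: w=[0.6483, 0.0418, 0.0418, 0.0418, 0.0418, 0.0418, 0.0235, 0.0235, 0.0235, 0.0235, 0.0163, 0.0163, 0.0163]  mean=1.7547  Neff=2.3147  idx=[0, 0, 0, 0, 0, 0, 0, 0, 1, 3, 5, 8, 12]

post_mean = 1.7547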